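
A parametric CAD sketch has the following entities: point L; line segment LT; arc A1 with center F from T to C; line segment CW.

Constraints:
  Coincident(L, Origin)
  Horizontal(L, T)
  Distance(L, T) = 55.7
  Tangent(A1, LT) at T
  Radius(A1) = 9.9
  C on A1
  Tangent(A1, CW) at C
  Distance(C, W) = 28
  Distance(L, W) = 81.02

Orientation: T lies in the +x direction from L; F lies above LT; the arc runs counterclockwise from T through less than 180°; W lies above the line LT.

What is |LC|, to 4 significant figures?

65.47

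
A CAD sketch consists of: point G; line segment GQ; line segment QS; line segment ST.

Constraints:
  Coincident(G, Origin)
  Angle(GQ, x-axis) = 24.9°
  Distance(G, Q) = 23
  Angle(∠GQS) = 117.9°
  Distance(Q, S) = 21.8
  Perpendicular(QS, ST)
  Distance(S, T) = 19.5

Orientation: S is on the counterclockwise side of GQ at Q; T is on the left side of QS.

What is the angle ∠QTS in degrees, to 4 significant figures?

48.19°

G is at the origin; GQ runs at 24.9° with length 23.0, so Q = 23.0·(cos 24.9°, sin 24.9°) = (20.86, 9.684). ∠GQS = 117.9°, so QS runs at 24.9° + (180° − 117.9°) = 87.00° from the x-axis; with |QS| = 21.8, S = Q + 21.8·(cos 87.00°, sin 87.00°) = (22.00, 31.45). QS is perpendicular to ST; with |ST| = 19.5 on the left of QS, T = S + 19.5·(-0.9986, 0.05234) = (2.530, 32.47). Then cos ∠QTS = TQ·TS / (|TQ||TS|), giving 48.19°.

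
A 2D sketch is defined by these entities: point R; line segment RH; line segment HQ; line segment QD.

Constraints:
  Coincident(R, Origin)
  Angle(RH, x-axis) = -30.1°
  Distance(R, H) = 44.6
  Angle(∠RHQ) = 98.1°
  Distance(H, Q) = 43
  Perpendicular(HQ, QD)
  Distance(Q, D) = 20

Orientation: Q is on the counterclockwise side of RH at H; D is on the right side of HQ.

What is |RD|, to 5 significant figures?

80.900

∠RHQ = 98.1°, so HQ runs at -30.1° + (180° − 98.1°) = 51.800° from the x-axis; with |HQ| = 43.0, Q = H + 43.0·(cos 51.800°, sin 51.800°) = (65.177, 11.424). HQ is perpendicular to QD; with |QD| = 20.0 on the right of HQ, D = Q + 20.0·(0.78586, -0.61841) = (80.894, -0.94370). Then |RD| = |D − R| = 80.900.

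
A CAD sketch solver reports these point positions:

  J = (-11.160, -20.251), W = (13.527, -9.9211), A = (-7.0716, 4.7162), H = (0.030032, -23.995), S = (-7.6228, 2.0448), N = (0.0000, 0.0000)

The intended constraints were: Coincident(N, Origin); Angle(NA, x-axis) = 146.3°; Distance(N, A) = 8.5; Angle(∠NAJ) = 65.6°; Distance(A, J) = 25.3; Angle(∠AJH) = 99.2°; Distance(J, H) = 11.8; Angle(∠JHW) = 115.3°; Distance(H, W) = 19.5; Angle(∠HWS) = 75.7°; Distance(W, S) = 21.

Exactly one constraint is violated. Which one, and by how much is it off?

Distance(W, S) = 21 — off by 3.30.

N = (0.00, 0.00) ✓; NA at 146.3° ✓; |NA| = 8.500 ✓; ∠NAJ = 65.60° ✓; |AJ| = 25.30 ✓; ∠AJH = 99.20° ✓; |JH| = 11.80 ✓; ∠JHW = 115.3° ✓; |HW| = 19.50 ✓; ∠HWS = 75.70° ✓; |WS| = 24.30 ✗.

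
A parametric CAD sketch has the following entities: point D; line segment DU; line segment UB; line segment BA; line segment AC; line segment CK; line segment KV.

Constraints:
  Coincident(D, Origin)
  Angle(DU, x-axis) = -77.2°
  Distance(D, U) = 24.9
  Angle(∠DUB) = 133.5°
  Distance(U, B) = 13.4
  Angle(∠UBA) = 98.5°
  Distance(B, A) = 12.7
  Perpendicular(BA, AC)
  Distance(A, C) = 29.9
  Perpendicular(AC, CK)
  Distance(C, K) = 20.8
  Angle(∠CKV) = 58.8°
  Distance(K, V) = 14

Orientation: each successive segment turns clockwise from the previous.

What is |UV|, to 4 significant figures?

4.808

D is at the origin; DU runs at -77.2° with length 24.9, so U = (5.517, -24.28). ∠DUB = 133.5° gives UB at -123.7° from the x-axis; with |UB| = 13.4, B = (-1.918, -35.43). ∠UBA = 98.5° gives BA at 154.8° from the x-axis; with |BA| = 12.7, A = (-13.41, -30.02). The perpendicularity gives AC at right angles to BA, so AC runs at 64.80°; with |AC| = 29.9, C = (-0.6789, -2.968). AC ⟂ CK, so CK runs at -25.20°; with |CK| = 20.8, K = (18.14, -11.82). ∠CKV = 58.8° gives KV at -146.4° from the x-axis; with |KV| = 14.0, V = (6.481, -19.57). Then |UV| = |V − U| = 4.808.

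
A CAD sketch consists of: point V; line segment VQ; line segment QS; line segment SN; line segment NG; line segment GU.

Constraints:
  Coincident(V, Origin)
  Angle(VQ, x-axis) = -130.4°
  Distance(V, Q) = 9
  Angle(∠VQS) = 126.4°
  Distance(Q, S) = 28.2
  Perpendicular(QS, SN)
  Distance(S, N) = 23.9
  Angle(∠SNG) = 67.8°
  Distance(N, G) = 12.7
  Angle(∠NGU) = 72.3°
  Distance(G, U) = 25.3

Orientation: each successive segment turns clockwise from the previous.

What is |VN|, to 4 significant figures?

37.45

∠VQS = 126.4° gives QS at 176.0° from the x-axis; with |QS| = 28.2, S = (-33.96, -4.887). QS is perpendicular to SN, so SN runs at 86.00°; with |SN| = 23.9, N = (-32.30, 18.96). Then |VN| = |N − V| = 37.45.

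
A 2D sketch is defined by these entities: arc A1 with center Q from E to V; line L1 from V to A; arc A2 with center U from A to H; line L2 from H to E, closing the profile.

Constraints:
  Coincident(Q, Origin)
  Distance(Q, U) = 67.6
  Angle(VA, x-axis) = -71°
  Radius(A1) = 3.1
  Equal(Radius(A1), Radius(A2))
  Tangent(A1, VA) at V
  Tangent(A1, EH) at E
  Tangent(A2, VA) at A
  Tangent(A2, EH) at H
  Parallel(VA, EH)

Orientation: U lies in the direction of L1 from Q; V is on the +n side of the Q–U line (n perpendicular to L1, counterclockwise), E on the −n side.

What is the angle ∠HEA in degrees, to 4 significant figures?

5.240°

Tangency of A1 to both parallel lines with radius 3.1 puts V and E at Q ± 3.1·n: V = (2.931, 1.009), E = (-2.931, -1.009). Equal radii place A and H the same way about U: A = U + 3.1·n = (24.94, -62.91), H = U − 3.1·n = (19.08, -64.93). Then cos ∠HEA = EH·EA / (|EH||EA|), giving 5.240°.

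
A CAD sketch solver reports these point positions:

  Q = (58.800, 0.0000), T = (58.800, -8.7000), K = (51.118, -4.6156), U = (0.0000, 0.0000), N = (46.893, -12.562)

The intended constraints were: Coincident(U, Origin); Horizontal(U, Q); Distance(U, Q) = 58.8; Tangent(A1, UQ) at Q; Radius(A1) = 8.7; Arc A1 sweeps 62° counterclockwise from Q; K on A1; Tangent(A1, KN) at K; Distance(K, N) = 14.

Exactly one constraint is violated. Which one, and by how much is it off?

Distance(K, N) = 14 — off by 5.00.

U = (0.00, 0.00) ✓; U.y = 0.00, Q.y = 0.00 ✓; |UQ| = 58.80 ✓; ∠(TQ, QU) = 90.00° ✓; |TQ| = 8.700 ✓; bearing(T→K) − bearing(T→Q) = 62.00° ✓; |TK| = 8.700 ✓; ∠(TK, KN) = 90.00° ✓; |KN| = 9.000 ✗.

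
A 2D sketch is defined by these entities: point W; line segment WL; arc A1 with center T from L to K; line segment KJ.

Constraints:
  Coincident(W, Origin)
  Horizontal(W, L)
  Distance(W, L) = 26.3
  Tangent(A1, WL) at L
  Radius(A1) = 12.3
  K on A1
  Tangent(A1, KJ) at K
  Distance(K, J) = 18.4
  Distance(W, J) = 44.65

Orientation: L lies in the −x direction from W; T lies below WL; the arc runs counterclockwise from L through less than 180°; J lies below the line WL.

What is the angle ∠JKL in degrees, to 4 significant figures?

121.1°

Checks: |TK| = 12.30 ✓; ∠(TK, KJ) = 90.00° ✓; |KJ| = 18.40 ✓; |WJ| = 44.65 ✓.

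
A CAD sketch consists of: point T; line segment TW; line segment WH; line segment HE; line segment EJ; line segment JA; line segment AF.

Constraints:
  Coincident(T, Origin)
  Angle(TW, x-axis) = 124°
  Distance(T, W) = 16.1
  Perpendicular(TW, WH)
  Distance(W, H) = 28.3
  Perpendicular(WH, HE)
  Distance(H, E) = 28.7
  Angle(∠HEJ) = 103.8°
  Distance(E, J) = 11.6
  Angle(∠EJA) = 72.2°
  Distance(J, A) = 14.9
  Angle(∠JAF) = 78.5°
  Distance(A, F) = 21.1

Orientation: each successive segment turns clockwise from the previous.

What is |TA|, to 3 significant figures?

18.1

T is at the origin; TW runs at 124.0° with length 16.1, so W = (-9.00, 13.3). TW is perpendicular to WH, so WH runs at 34.0°; with |WH| = 28.3, H = (14.5, 29.2). WH is perpendicular to HE, so HE runs at -56.0°; with |HE| = 28.7, E = (30.5, 5.38). ∠HEJ = 103.8° gives EJ at -132° from the x-axis; with |EJ| = 11.6, J = (22.7, -3.21). ∠EJA = 72.2° gives JA at 120° from the x-axis; with |JA| = 14.9, A = (15.3, 9.69). Then |TA| = |A − T| = 18.1.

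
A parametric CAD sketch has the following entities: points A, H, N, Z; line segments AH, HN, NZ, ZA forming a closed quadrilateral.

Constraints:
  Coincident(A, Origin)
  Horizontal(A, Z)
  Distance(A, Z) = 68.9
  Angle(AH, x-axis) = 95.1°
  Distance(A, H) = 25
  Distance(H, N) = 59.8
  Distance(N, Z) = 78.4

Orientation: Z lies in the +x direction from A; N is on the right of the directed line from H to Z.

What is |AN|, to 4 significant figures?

34.92

Checks: |HN| = 59.80 ✓; |NZ| = 78.40 ✓.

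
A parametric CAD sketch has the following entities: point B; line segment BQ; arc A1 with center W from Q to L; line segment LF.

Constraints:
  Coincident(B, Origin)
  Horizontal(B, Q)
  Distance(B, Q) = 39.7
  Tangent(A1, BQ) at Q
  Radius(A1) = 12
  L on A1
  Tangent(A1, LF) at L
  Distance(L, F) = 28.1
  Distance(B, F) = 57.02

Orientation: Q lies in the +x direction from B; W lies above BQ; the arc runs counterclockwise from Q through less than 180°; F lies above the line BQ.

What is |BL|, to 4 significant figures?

53.35

Checks: |WL| = 12.00 ✓; ∠(WL, LF) = 90.00° ✓; |LF| = 28.10 ✓; |BF| = 57.02 ✓.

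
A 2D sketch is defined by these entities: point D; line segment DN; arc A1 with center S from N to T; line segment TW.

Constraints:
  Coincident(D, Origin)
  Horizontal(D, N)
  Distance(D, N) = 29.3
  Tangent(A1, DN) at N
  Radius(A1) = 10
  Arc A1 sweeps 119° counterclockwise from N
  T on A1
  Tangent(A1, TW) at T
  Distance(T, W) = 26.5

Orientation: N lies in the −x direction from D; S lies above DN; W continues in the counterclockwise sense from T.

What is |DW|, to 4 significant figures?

50.61

On A1, N sits at bearing -90° from S; a 119° counterclockwise sweep puts T at bearing 29°, so T = S + 10.0·(cos 29°, sin 29°) = (-20.55, 14.85). A1 meets TW tangentially, so ST is at right angles to TW, so TW runs along (−sin 29°, cos 29°); with |TW| = 26.5, W = (-33.40, 38.03). Then |DW| = |W − D| = 50.61.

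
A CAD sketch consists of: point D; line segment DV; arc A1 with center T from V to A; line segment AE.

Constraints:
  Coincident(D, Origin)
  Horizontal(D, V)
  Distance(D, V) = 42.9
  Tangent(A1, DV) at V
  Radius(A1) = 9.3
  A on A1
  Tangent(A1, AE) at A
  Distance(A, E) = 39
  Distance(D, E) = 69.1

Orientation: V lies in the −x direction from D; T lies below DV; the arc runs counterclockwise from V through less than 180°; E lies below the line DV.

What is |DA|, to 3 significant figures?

53.1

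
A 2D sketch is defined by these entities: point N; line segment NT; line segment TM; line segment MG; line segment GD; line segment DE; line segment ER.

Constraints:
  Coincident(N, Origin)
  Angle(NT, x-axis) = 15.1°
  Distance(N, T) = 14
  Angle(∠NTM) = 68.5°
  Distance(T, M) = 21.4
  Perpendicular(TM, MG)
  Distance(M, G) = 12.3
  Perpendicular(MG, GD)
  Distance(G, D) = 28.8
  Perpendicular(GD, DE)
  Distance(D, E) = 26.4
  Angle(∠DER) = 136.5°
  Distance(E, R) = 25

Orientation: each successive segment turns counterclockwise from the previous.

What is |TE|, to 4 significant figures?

15.92

N is at the origin; NT runs at 15.1° with length 14.0, so T = (13.52, 3.647). ∠NTM = 68.5° gives TM at 126.6° from the x-axis; with |TM| = 21.4, M = (0.7574, 20.83). The perpendicularity gives MG at right angles to TM, so MG runs at -143.4°; with |MG| = 12.3, G = (-9.117, 13.49). MG ⟂ GD, so GD runs at -53.40°; with |GD| = 28.8, D = (8.054, -9.627). GD ⟂ DE, so DE runs at 36.60°; with |DE| = 26.4, E = (29.25, 6.113). Then |TE| = |E − T| = 15.92.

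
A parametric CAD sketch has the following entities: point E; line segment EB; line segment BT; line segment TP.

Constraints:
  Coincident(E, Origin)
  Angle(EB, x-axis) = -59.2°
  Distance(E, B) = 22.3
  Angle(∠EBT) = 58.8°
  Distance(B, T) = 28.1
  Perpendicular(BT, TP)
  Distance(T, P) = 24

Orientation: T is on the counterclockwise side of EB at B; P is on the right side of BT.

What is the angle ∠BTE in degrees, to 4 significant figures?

49.06°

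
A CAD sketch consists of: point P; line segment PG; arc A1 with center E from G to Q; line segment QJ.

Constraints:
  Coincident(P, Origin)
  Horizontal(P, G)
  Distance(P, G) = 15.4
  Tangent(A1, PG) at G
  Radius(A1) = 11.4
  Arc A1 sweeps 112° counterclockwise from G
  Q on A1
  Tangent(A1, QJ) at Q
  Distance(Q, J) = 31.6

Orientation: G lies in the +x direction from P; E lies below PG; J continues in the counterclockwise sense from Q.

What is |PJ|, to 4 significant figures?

47.96

P is at the origin; PG is horizontal with |PG| = 15.4 and G on the +x side, so G = (15.40, 0.000). A1 meets PG tangentially, so EG is at right angles to PG, so E = G + (0, -11.4) = (15.40, -11.40). On A1, G sits at bearing 90° from E; a 112° counterclockwise sweep puts Q at bearing 202°, so Q = E + 11.4·(cos 202°, sin 202°) = (4.830, -15.67). The tangent condition forces EQ to be normal to QJ, so QJ runs along (−sin 202°, cos 202°); with |QJ| = 31.6, J = (16.67, -44.97). Then |PJ| = |J − P| = 47.96.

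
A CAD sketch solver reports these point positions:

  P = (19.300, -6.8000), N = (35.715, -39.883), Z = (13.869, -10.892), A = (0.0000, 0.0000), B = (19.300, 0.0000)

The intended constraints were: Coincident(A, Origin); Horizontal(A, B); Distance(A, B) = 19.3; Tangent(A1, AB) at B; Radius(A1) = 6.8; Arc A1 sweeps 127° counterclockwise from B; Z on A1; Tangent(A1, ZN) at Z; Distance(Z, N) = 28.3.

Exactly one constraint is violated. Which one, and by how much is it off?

Distance(Z, N) = 28.3 — off by 8.00.

A = (0.00, 0.00) ✓; A.y = 0.00, B.y = 0.00 ✓; |AB| = 19.30 ✓; ∠(PB, BA) = 90.00° ✓; |PB| = 6.800 ✓; bearing(P→Z) − bearing(P→B) = 127.0° ✓; |PZ| = 6.800 ✓; ∠(PZ, ZN) = 90.00° ✓; |ZN| = 36.30 ✗.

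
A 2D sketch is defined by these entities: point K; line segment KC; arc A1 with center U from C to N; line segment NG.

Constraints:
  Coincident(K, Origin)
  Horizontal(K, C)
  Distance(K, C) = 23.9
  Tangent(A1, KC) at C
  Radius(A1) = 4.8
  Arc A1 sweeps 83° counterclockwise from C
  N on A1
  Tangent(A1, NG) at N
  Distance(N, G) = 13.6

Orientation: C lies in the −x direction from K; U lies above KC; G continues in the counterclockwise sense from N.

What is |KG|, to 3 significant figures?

24.9

On A1, C sits at bearing -90° from U; an 83° counterclockwise sweep puts N at bearing -7°, so N = U + 4.8·(cos -7°, sin -7°) = (-19.1, 4.22). Since A1 is tangent to NG there, UN ⟂ NG, so NG runs along (−sin -7°, cos -7°); with |NG| = 13.6, G = (-17.5, 17.7). Then |KG| = |G − K| = 24.9.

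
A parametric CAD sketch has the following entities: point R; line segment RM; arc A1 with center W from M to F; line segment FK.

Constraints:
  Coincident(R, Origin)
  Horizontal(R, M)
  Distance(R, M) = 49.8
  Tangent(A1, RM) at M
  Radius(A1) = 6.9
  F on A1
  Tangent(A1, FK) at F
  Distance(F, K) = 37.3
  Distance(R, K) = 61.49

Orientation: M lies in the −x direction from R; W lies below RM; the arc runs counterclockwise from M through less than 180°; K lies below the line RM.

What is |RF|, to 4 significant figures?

57.01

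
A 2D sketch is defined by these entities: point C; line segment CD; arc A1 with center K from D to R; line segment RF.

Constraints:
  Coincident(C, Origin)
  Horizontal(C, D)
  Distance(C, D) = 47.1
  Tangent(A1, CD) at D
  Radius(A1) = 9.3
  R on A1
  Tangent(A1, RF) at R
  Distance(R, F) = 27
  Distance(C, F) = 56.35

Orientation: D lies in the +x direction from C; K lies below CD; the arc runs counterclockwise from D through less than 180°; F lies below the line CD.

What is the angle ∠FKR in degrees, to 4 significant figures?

70.99°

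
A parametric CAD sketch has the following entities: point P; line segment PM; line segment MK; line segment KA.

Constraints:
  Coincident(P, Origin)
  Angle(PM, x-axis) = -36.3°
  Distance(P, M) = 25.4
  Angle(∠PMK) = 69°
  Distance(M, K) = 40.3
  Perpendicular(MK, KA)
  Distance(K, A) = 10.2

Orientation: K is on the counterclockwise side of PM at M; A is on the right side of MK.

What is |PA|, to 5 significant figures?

46.080

∠PMK = 69.0°, so MK runs at -36.3° + (180° − 69.0°) = 74.700° from the x-axis; with |MK| = 40.3, K = M + 40.3·(cos 74.700°, sin 74.700°) = (31.105, 23.835). The perpendicularity gives KA at right angles to MK; with |KA| = 10.2 on the right of MK, A = K + 10.2·(0.96456, -0.26387) = (40.943, 21.143). Then |PA| = |A − P| = 46.080.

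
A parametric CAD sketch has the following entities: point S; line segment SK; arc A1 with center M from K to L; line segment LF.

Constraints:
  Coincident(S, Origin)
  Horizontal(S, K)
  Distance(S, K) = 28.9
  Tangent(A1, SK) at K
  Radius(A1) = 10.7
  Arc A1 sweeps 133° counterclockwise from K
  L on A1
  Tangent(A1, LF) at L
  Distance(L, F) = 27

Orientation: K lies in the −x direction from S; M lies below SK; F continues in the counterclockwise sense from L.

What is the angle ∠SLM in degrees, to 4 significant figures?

16.89°

The tangent condition forces MK to be normal to SK, so M = K + (0, -10.7) = (-28.90, -10.70). On A1, K sits at bearing 90° from M; a 133° counterclockwise sweep puts L at bearing 223°, so L = M + 10.7·(cos 223°, sin 223°) = (-36.73, -18.00). Then cos ∠SLM = LS·LM / (|LS||LM|), giving 16.89°.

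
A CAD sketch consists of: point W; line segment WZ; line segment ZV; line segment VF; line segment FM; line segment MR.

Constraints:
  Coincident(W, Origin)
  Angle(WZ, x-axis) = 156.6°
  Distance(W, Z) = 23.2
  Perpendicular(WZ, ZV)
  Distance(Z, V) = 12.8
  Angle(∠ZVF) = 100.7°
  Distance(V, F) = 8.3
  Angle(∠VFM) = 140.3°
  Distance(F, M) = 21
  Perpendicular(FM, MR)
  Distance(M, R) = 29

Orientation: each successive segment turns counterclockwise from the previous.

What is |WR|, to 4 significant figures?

23.77

W is at the origin; WZ runs at 156.6° with length 23.2, so Z = (-21.29, 9.214). WZ ⟂ ZV, so ZV runs at -113.4°; with |ZV| = 12.8, V = (-26.38, -2.533). ∠ZVF = 100.7° gives VF at -34.10° from the x-axis; with |VF| = 8.3, F = (-19.50, -7.187). ∠VFM = 140.3° gives FM at 5.600° from the x-axis; with |FM| = 21.0, M = (1.397, -5.137). FM is perpendicular to MR, so MR runs at 95.60°; with |MR| = 29.0, R = (-1.433, 23.72). Then |WR| = |R − W| = 23.77.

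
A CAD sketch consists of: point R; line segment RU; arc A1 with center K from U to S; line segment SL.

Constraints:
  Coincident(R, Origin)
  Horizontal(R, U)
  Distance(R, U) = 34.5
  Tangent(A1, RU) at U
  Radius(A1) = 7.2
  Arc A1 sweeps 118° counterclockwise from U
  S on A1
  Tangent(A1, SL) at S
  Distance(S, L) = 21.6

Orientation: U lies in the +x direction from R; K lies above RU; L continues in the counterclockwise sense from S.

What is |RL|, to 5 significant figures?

42.694

R is at the origin; R and U share the same y with |RU| = 34.5 and U on the +x side, so U = (34.500, 0.0000). A1 meets RU tangentially, so KU is at right angles to RU, so K = U + (0, 7.2) = (34.500, 7.2000). On A1, U sits at bearing -90° from K; a 118° counterclockwise sweep puts S at bearing 28°, so S = K + 7.2·(cos 28°, sin 28°) = (40.857, 10.580). Since A1 is tangent to SL there, KS ⟂ SL, so SL runs along (−sin 28°, cos 28°); with |SL| = 21.6, L = (30.717, 29.652). Then |RL| = |L − R| = 42.694.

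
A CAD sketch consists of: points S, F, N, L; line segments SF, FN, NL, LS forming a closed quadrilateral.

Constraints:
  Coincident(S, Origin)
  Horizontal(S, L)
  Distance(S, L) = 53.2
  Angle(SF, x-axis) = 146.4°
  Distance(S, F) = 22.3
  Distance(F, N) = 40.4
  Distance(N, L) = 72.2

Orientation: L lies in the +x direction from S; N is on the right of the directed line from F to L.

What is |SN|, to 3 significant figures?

30.8

S is at the origin; S and L share the same y with |SL| = 53.2 and L in +x, so L = (53.2, 0). SF runs at 146.4° with |SF| = 22.3, so F = (-18.6, 12.3). N is determined by |FN| = 40.4 and |NL| = 72.2 together: it lies at the intersection of circle(F, 40.4) and circle(L, 72.2). With |FL| = 72.8, the foot of the radical line on FL is 11.8 from F and the perpendicular offset is √(40.4² − 11.8²) = 38.6. Taking the right-of-FL solution: N = (-13.5, -27.7).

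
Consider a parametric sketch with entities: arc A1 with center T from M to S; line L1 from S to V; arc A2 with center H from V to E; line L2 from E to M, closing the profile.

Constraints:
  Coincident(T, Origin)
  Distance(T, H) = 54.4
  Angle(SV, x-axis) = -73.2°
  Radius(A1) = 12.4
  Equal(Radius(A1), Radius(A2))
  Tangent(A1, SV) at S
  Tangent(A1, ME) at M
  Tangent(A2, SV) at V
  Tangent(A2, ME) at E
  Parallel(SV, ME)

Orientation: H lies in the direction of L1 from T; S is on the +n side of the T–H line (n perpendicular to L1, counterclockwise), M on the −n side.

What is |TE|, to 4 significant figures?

55.80

Tangency of A1 to both parallel lines with radius 12.4 puts S and M at T ± 12.4·n: S = (11.87, 3.584), M = (-11.87, -3.584). Equal radii place V and E the same way about H: V = H + 12.4·n = (27.59, -48.49), E = H − 12.4·n = (3.853, -55.66). Then |TE| = |E − T| = 55.80.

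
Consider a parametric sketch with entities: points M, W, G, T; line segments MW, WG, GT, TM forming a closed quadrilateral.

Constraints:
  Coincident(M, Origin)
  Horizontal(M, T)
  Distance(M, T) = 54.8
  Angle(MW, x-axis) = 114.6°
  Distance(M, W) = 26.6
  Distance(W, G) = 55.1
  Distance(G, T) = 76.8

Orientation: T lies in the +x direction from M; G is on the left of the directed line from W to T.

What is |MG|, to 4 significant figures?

72.11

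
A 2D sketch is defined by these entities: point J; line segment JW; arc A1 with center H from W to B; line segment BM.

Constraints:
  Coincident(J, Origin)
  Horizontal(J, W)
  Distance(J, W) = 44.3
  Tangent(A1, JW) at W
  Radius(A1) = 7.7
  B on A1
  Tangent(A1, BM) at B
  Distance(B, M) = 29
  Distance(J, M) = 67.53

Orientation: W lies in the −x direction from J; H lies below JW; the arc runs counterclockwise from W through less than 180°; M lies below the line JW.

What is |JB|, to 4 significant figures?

52.16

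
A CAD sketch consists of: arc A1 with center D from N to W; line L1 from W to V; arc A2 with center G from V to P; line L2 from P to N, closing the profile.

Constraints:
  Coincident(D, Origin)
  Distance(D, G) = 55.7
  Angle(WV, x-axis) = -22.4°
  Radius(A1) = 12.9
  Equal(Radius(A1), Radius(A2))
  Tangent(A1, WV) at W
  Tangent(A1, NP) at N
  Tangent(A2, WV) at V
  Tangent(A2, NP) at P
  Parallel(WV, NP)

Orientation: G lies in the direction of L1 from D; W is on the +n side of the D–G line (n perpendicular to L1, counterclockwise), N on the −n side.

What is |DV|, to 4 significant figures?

57.17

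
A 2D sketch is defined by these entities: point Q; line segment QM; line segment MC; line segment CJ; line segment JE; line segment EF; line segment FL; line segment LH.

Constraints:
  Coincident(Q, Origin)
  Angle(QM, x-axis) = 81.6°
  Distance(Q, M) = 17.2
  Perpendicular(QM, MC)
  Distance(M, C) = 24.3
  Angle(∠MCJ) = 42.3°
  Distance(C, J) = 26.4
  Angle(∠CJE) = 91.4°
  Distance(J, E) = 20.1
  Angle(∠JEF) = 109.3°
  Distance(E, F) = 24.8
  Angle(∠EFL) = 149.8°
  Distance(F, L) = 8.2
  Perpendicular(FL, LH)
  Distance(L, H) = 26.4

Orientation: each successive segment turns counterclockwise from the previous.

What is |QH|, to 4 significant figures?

29.67

Q is at the origin; QM runs at 81.6° with length 17.2, so M = (2.513, 17.02). QM ⟂ MC, so MC runs at 171.6°; with |MC| = 24.3, C = (-21.53, 20.57). ∠MCJ = 42.3° gives CJ at -50.70° from the x-axis; with |CJ| = 26.4, J = (-4.805, 0.1359). ∠CJE = 91.4° gives JE at 37.90° from the x-axis; with |JE| = 20.1, E = (11.06, 12.48). ∠JEF = 109.3° gives EF at 108.6° from the x-axis; with |EF| = 24.8, F = (3.145, 35.99). ∠EFL = 149.8° gives FL at 138.8° from the x-axis; with |FL| = 8.2, L = (-3.025, 41.39). The perpendicularity gives LH at right angles to FL, so LH runs at -131.2°; with |LH| = 26.4, H = (-20.41, 21.53). Then |QH| = |H − Q| = 29.67.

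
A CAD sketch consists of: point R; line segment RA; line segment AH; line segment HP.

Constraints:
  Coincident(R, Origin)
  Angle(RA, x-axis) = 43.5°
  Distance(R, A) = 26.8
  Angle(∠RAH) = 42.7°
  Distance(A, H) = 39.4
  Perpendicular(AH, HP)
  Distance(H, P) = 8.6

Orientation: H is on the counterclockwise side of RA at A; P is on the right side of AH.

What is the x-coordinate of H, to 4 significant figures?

-19.96

R is at the origin; RA runs at 43.5° with length 26.8, so A = 26.8·(cos 43.5°, sin 43.5°) = (19.44, 18.45). ∠RAH = 42.7°, so AH runs at 43.5° + (180° − 42.7°) = 180.8° from the x-axis; with |AH| = 39.4, H = A + 39.4·(cos 180.8°, sin 180.8°) = (-19.96, 17.90). So H.x = -19.96.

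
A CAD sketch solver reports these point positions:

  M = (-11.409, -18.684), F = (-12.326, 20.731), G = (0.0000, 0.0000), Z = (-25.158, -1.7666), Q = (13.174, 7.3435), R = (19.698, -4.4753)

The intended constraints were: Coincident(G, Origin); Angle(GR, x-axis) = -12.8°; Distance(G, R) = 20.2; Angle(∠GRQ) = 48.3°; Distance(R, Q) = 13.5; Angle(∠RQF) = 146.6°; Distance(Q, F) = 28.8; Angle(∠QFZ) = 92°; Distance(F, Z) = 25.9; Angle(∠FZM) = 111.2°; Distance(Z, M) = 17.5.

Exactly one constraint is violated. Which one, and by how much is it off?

Distance(Z, M) = 17.5 — off by 4.30.

G = (0.00, 0.00) ✓; GR at -12.80° ✓; |GR| = 20.20 ✓; ∠GRQ = 48.30° ✓; |RQ| = 13.50 ✓; ∠RQF = 146.6° ✓; |QF| = 28.80 ✓; ∠QFZ = 92.00° ✓; |FZ| = 25.90 ✓; ∠FZM = 111.2° ✓; |ZM| = 21.80 ✗.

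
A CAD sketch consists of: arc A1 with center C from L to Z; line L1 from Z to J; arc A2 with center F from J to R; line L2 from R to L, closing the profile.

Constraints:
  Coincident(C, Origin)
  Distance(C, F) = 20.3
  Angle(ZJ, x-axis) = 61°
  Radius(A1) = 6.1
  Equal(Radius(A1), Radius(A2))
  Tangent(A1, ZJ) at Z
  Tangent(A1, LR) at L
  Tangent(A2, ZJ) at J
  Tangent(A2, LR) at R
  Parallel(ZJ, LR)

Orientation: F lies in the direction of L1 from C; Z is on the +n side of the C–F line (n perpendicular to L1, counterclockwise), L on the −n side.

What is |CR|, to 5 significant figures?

21.197

Tangency of A1 to both parallel lines with radius 6.1 puts Z and L at C ± 6.1·n: Z = (-5.3352, 2.9573), L = (5.3352, -2.9573). Equal radii place J and R the same way about F: J = F + 6.1·n = (4.5065, 20.712), R = F − 6.1·n = (15.177, 14.797). Then |CR| = |R − C| = 21.197.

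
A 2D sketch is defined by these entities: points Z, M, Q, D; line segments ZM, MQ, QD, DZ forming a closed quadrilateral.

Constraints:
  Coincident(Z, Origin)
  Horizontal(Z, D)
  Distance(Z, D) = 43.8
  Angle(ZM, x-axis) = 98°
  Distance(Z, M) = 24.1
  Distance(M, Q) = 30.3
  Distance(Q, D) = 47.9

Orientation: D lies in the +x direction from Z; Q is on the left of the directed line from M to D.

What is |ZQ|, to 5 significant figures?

46.955

Z is at the origin; ZD is horizontal with |ZD| = 43.8 and D in +x, so D = (43.8, 0). ZM runs at 98.0° with |ZM| = 24.1, so M = (-3.3541, 23.865). Q is determined by |MQ| = 30.3 and |QD| = 47.9 together: it lies at the intersection of circle(M, 30.3) and circle(D, 47.9). With |MD| = 52.849, the foot of the radical line on MD is 13.404 from M and the perpendicular offset is √(30.3² − 13.404²) = 27.174. Taking the left-of-MD solution: Q = (20.876, 42.058).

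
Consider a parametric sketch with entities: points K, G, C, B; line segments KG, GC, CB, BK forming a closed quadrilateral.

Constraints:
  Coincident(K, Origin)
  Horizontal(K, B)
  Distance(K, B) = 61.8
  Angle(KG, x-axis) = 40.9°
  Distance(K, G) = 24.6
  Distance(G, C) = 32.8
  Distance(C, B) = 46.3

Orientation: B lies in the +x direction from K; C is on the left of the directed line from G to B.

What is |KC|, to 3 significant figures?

57.3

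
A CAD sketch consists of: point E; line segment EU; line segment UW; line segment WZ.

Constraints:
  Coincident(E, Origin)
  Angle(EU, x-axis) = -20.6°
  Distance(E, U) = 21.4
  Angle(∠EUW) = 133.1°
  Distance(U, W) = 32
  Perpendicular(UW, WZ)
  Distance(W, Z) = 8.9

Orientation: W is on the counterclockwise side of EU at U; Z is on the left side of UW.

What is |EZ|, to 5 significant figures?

47.105

E is at the origin; EU runs at -20.6° with length 21.4, so U = 21.4·(cos -20.6°, sin -20.6°) = (20.032, -7.5294). ∠EUW = 133.1°, so UW runs at -20.6° + (180° − 133.1°) = 26.300° from the x-axis; with |UW| = 32.0, W = U + 32.0·(cos 26.300°, sin 26.300°) = (48.719, 6.6489). UW ⟂ WZ; with |WZ| = 8.9 on the left of UW, Z = W + 8.9·(-0.44307, 0.89649) = (44.776, 14.628). Then |EZ| = |Z − E| = 47.105.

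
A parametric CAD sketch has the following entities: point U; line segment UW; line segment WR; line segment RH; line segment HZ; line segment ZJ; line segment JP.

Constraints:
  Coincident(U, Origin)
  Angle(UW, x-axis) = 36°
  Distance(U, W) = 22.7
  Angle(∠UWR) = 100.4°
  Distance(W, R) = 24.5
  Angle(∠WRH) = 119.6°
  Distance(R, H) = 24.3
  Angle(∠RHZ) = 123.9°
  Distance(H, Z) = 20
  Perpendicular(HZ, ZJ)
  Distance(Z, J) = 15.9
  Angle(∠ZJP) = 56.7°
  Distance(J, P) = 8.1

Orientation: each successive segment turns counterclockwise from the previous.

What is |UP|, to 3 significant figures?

25.1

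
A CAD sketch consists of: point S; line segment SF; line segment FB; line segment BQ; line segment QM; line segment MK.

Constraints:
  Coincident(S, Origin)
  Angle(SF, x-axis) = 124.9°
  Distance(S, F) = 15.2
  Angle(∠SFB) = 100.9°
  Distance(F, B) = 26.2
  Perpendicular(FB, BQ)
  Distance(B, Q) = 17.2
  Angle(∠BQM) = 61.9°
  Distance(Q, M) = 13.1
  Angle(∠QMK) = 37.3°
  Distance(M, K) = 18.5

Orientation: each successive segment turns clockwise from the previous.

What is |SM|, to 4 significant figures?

17.95

S is at the origin; SF runs at 124.9° with length 15.2, so F = (-8.697, 12.47). ∠SFB = 100.9° gives FB at 45.80° from the x-axis; with |FB| = 26.2, B = (9.569, 31.25). FB is perpendicular to BQ, so BQ runs at -44.20°; with |BQ| = 17.2, Q = (21.90, 19.26). ∠BQM = 61.9° gives QM at -162.3° from the x-axis; with |QM| = 13.1, M = (9.420, 15.28). Then |SM| = |M − S| = 17.95.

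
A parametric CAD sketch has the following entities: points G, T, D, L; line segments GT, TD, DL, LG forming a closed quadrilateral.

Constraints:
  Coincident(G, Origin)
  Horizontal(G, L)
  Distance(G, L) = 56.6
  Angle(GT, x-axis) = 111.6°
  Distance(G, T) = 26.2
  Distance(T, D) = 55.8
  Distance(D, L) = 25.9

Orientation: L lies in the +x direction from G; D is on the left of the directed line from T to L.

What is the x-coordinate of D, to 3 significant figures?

46.2

Checks: |GL| = 56.60 ✓; |GT| = 26.20 ✓; |TD| = 55.80 ✓; |DL| = 25.90 ✓.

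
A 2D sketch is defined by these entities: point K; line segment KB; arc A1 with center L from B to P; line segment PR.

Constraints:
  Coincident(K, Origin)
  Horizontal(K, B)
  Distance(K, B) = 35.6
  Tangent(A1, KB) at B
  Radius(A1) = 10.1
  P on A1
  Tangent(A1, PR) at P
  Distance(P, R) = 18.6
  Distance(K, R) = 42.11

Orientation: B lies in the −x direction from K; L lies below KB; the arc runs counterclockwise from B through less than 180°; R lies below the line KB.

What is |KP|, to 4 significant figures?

46.02

K is at the origin; K and B share the same y with |KB| = 35.6 and B on the −x side, so B = (-35.60, 0.000). The tangent condition forces LB to be normal to KB, so L = B + (0, -10.1) = (-35.60, -10.10). Since LP ⟂ PR (tangency), |LR| = √(10.1² + 18.6²) = 21.17 regardless of where P sits on A1. So R lies on both circle(K, 42.11) and circle(L, 21.17); the below-KB intersection is R = (-29.25, -30.29). P is the foot of the tangent from R: P = (-42.62, -17.36).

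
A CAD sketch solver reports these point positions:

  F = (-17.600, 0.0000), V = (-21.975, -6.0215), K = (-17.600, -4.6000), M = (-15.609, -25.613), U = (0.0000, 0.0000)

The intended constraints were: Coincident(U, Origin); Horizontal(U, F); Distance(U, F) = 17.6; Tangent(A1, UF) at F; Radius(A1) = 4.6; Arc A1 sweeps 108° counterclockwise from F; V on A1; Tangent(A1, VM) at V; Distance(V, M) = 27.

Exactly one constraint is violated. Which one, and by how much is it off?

Distance(V, M) = 27 — off by 6.40.

U = (0.00, 0.00) ✓; U.y = 0.00, F.y = 0.00 ✓; |UF| = 17.60 ✓; ∠(KF, FU) = 90.00° ✓; |KF| = 4.600 ✓; bearing(K→V) − bearing(K→F) = 108.0° ✓; |KV| = 4.600 ✓; ∠(KV, VM) = 90.00° ✓; |VM| = 20.60 ✗.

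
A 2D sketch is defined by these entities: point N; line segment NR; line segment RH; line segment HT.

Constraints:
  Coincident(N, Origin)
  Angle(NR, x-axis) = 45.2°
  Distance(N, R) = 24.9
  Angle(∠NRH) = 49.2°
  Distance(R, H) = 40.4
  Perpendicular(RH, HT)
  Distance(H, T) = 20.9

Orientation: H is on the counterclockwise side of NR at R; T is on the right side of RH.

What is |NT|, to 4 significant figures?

46.50

N is at the origin; NR runs at 45.2° with length 24.9, so R = 24.9·(cos 45.2°, sin 45.2°) = (17.55, 17.67). ∠NRH = 49.2°, so RH runs at 45.2° + (180° − 49.2°) = 176.0° from the x-axis; with |RH| = 40.4, H = R + 40.4·(cos 176.0°, sin 176.0°) = (-22.76, 20.49). The perpendicularity gives HT at right angles to RH; with |HT| = 20.9 on the right of RH, T = H + 20.9·(0.06976, 0.9976) = (-21.30, 41.34). Then |NT| = |T − N| = 46.50.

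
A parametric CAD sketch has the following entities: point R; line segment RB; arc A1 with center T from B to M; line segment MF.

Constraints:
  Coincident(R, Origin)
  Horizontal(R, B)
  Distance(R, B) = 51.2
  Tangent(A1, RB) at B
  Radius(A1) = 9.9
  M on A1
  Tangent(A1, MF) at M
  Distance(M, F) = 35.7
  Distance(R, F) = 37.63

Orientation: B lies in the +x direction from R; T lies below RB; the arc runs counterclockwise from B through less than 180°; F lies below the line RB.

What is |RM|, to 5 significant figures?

43.688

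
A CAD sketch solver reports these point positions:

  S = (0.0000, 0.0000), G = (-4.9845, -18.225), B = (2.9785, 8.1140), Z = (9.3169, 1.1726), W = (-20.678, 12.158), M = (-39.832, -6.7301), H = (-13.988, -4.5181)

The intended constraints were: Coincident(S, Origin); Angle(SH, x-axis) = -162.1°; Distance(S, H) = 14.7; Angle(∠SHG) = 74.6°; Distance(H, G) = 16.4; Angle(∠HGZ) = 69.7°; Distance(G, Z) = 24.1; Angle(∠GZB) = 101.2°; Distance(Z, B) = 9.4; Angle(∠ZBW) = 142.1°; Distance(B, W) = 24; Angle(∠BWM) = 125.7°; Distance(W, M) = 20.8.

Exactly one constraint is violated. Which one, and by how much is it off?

Distance(W, M) = 20.8 — off by 6.10.

S = (0.00, 0.00) ✓; SH at -162.1° ✓; |SH| = 14.70 ✓; ∠SHG = 74.60° ✓; |HG| = 16.40 ✓; ∠HGZ = 69.70° ✓; |GZ| = 24.10 ✓; ∠GZB = 101.2° ✓; |ZB| = 9.400 ✓; ∠ZBW = 142.1° ✓; |BW| = 24.00 ✓; ∠BWM = 125.7° ✓; |WM| = 26.90 ✗.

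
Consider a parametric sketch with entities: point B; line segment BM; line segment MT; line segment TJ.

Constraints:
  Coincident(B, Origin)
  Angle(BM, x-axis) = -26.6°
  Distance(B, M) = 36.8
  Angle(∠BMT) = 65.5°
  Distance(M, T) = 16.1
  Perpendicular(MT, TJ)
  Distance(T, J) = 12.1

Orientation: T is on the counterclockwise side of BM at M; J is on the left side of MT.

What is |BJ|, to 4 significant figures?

21.40

∠BMT = 65.5°, so MT runs at -26.6° + (180° − 65.5°) = 87.90° from the x-axis; with |MT| = 16.1, T = M + 16.1·(cos 87.90°, sin 87.90°) = (33.49, -0.3883). The perpendicularity gives TJ at right angles to MT; with |TJ| = 12.1 on the left of MT, J = T + 12.1·(-0.9993, 0.03664) = (21.40, 0.05504). Then |BJ| = |J − B| = 21.40.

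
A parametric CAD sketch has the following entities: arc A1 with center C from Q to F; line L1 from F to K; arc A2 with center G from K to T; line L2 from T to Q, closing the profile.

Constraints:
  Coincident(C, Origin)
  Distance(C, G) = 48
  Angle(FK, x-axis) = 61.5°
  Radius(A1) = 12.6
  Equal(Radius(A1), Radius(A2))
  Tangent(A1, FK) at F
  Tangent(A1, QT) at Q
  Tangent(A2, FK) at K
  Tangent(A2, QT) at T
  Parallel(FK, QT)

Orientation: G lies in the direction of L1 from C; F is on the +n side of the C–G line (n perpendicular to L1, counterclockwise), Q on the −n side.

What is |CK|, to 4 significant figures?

49.63

The slot axis is L1's direction at 61.5°, so u = (cos 61.5°, sin 61.5°) = (0.4772, 0.8788) and n = (−sin 61.5°, cos 61.5°) = (-0.8788, 0.4772). C is at the origin and G lies 48.0 along u from C, so G = 48.0·u = (22.90, 42.18). Tangency of A1 to both parallel lines with radius 12.6 puts F and Q at C ± 12.6·n: F = (-11.07, 6.012), Q = (11.07, -6.012). Equal radii place K and T the same way about G: K = G + 12.6·n = (11.83, 48.20), T = G − 12.6·n = (33.98, 36.17). Then |CK| = |K − C| = 49.63.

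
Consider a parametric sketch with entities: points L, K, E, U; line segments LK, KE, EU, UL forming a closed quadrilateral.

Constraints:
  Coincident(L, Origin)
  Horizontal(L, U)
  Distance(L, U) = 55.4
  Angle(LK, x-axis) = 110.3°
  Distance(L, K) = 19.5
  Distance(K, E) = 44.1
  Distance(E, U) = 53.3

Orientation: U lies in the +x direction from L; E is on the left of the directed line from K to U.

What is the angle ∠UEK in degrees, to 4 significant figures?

82.83°

Checks: |KE| = 44.10 ✓; |EU| = 53.30 ✓.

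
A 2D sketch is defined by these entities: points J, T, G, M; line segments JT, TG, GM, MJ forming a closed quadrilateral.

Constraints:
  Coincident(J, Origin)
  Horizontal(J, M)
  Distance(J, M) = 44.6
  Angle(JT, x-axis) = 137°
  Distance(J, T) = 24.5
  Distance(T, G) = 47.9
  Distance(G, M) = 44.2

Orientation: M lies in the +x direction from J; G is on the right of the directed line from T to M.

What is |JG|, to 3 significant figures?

25.1

J is at the origin; JM is horizontal with |JM| = 44.6 and M in +x, so M = (44.6, 0). JT runs at 137.0° with |JT| = 24.5, so T = (-17.9, 16.7). G is determined by |TG| = 47.9 and |GM| = 44.2 together: it lies at the intersection of circle(T, 47.9) and circle(M, 44.2). With |TM| = 64.7, the foot of the radical line on TM is 35.0 from T and the perpendicular offset is √(47.9² − 35.0²) = 32.7. Taking the right-of-TM solution: G = (7.44, -23.9).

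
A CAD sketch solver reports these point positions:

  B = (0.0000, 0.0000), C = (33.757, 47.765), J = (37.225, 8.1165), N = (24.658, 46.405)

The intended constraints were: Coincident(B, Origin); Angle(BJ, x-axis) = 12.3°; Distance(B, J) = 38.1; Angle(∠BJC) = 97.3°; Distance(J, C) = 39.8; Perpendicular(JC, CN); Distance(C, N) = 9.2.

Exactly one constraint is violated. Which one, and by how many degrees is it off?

Perpendicular(JC, CN) — off by 3.50°.

B = (0.00, 0.00) ✓; BJ at 12.30° ✓; |BJ| = 38.10 ✓; ∠BJC = 97.30° ✓; |JC| = 39.80 ✓; ∠(JC, CN) = 93.50° ✗; |CN| = 9.200 ✓.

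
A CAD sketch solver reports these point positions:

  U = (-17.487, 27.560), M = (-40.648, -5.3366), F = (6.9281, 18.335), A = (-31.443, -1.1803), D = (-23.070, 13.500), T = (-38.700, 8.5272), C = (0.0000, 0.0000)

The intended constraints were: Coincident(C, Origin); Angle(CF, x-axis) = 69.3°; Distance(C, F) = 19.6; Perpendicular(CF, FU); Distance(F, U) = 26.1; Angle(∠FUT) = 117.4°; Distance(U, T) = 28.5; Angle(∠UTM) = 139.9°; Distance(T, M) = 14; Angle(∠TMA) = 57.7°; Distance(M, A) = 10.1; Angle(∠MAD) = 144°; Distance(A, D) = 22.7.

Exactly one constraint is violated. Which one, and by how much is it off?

Distance(A, D) = 22.7 — off by 5.80.

C = (0.00, 0.00) ✓; CF at 69.30° ✓; |CF| = 19.60 ✓; ∠(CF, FU) = 90.00° ✓; |FU| = 26.10 ✓; ∠FUT = 117.4° ✓; |UT| = 28.50 ✓; ∠UTM = 139.9° ✓; |TM| = 14.00 ✓; ∠TMA = 57.70° ✓; |MA| = 10.10 ✓; ∠MAD = 144.0° ✓; |AD| = 16.90 ✗.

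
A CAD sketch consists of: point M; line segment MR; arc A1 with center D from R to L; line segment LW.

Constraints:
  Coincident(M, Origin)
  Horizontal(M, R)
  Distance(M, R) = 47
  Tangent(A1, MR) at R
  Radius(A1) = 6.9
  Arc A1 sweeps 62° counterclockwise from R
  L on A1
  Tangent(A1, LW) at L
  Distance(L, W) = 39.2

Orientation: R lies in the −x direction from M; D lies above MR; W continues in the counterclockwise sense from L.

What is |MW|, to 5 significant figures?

44.398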